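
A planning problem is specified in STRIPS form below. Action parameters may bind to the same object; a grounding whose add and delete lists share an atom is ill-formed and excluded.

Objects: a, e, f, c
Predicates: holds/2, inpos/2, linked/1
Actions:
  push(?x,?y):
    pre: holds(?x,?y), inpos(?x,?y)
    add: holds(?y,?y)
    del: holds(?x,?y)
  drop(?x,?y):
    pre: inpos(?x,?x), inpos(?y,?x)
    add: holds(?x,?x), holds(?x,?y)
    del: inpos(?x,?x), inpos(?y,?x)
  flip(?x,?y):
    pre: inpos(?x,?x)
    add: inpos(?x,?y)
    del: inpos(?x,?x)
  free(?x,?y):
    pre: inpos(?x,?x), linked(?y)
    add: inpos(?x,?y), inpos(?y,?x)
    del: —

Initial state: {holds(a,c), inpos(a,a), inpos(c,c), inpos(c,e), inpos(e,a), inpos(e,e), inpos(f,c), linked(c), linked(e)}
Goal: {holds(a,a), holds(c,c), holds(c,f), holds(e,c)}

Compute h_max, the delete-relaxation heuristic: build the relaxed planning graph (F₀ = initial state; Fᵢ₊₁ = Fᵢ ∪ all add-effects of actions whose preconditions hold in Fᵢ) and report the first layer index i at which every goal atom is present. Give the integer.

1

F0 = init (9 atoms)
F1 = F0 ∪ {holds(a,a), holds(a,e), holds(c,c), holds(c,f), holds(e,c), holds(e,e), inpos(a,c), inpos(a,e), inpos(a,f), inpos(c,a), inpos(c,f), inpos(e,c), inpos(e,f)}  (22 atoms)
goal ⊆ F1  ⇒  h_max = 1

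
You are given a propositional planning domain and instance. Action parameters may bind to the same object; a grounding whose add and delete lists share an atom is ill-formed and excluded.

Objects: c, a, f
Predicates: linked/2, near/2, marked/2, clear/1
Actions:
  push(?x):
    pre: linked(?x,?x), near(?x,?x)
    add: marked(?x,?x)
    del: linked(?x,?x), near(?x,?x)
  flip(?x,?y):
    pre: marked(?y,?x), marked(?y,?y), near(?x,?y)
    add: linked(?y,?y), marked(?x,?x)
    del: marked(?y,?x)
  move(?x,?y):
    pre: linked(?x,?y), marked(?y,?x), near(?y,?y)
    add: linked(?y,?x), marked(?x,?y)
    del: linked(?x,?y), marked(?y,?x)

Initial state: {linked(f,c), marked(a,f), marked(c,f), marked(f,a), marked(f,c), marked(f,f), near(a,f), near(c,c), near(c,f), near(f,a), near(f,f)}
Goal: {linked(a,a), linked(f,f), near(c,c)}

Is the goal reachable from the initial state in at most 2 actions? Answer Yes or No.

1. flip(a,f)  →  {linked(f,c), linked(f,f), marked(a,a), marked(a,f), marked(c,f), marked(f,c), marked(f,f), near(a,f), near(c,c), near(c,f), near(f,a), near(f,f)}
2. flip(f,a)  →  {linked(a,a), linked(f,c), linked(f,f), marked(a,a), marked(c,f), marked(f,c), marked(f,f), near(a,f), near(c,c), near(c,f), near(f,a), near(f,f)}
optimal plan length = 2; 2 ≤ 2

Yes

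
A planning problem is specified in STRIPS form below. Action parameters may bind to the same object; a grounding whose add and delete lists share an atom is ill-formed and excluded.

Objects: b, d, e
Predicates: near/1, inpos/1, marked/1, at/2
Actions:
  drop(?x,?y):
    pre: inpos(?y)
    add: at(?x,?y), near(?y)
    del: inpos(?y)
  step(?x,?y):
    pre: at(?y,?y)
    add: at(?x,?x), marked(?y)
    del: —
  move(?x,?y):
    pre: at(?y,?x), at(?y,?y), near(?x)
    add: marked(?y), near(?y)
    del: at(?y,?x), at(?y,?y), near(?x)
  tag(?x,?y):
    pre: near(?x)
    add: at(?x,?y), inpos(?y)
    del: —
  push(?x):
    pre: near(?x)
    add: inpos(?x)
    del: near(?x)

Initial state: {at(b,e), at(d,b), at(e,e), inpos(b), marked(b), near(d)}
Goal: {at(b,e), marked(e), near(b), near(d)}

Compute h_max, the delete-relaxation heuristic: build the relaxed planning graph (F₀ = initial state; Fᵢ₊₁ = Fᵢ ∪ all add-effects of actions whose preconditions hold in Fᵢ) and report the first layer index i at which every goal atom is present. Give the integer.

1

F0 = init (6 atoms)
F1 = F0 ∪ {at(b,b), at(d,d), at(d,e), at(e,b), inpos(d), inpos(e), marked(e), near(b)}  (14 atoms)
goal ⊆ F1  ⇒  h_max = 1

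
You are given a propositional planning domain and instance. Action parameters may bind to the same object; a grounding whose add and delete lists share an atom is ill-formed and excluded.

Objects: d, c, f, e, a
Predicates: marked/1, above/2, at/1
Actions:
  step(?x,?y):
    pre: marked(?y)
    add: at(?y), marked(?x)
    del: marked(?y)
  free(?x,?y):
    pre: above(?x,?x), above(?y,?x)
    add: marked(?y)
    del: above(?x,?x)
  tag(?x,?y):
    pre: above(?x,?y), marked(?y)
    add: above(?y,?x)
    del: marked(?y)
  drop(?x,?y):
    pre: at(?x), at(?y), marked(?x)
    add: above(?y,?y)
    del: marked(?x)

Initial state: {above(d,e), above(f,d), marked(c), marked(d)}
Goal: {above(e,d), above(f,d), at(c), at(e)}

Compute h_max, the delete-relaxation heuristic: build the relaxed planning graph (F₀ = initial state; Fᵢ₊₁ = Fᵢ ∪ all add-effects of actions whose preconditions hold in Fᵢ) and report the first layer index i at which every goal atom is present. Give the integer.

2

F0 = init (4 atoms)
F1 = F0 ∪ {above(d,f), at(c), at(d), marked(a), marked(e), marked(f)}  (10 atoms)
F2 = F1 ∪ {above(c,c), above(d,d), above(e,d), at(a), at(e), at(f)}  (16 atoms)
goal ⊆ F2  ⇒  h_max = 2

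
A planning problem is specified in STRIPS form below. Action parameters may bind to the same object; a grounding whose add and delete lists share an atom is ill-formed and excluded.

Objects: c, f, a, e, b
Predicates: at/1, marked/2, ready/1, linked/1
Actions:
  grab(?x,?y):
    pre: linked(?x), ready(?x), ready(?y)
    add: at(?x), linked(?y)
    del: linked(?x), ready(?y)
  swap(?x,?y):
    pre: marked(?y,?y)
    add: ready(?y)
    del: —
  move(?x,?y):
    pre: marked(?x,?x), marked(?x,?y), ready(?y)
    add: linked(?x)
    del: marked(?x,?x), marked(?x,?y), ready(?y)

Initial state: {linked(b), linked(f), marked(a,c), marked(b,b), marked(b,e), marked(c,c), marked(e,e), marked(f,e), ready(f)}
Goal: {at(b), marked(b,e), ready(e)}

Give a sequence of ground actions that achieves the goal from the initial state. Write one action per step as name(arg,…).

1. swap(c,e)  →  {linked(b), linked(f), marked(a,c), marked(b,b), marked(b,e), marked(c,c), marked(e,e), marked(f,e), ready(e), ready(f)}
2. swap(c,b)  →  {linked(b), linked(f), marked(a,c), marked(b,b), marked(b,e), marked(c,c), marked(e,e), marked(f,e), ready(b), ready(e), ready(f)}
3. grab(b,f)  →  {at(b), linked(f), marked(a,c), marked(b,b), marked(b,e), marked(c,c), marked(e,e), marked(f,e), ready(b), ready(e)}

swap(c,e); swap(c,b); grab(b,f)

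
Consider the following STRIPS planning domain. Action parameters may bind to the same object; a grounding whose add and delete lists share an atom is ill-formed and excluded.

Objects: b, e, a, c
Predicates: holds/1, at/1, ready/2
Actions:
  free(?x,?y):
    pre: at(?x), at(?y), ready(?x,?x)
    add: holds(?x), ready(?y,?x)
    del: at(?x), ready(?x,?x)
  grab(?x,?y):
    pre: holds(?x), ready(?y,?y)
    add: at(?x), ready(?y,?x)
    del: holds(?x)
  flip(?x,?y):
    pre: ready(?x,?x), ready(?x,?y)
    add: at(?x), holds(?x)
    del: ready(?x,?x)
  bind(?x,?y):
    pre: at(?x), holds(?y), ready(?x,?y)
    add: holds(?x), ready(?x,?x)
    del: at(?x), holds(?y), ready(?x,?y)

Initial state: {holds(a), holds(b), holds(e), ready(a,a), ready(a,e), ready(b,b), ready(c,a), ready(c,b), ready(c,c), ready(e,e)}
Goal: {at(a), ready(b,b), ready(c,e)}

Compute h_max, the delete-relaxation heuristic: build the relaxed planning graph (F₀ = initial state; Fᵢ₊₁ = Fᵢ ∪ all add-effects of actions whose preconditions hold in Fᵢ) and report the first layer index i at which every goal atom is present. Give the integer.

F0 = init (10 atoms)
F1 = F0 ∪ {at(a), at(b), at(c), at(e), holds(c), ready(a,b), ready(b,a), ready(b,e), ready(c,e), ready(e,a), ready(e,b)}  (21 atoms)
goal ⊆ F1  ⇒  h_max = 1

1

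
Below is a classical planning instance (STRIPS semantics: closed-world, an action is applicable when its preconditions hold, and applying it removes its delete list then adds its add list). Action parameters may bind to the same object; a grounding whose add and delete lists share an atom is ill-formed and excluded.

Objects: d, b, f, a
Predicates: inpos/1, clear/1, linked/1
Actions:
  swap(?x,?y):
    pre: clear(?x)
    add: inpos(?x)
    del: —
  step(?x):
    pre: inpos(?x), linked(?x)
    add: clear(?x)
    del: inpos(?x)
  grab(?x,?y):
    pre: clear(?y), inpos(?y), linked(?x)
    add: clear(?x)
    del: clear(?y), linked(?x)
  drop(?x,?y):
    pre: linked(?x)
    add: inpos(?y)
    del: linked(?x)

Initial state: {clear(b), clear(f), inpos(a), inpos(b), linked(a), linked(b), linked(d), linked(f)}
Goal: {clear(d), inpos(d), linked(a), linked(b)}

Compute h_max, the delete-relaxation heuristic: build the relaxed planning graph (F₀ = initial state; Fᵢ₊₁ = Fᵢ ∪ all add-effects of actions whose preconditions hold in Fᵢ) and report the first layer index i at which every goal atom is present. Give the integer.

1

F0 = init (8 atoms)
F1 = F0 ∪ {clear(a), clear(d), inpos(d), inpos(f)}  (12 atoms)
goal ⊆ F1  ⇒  h_max = 1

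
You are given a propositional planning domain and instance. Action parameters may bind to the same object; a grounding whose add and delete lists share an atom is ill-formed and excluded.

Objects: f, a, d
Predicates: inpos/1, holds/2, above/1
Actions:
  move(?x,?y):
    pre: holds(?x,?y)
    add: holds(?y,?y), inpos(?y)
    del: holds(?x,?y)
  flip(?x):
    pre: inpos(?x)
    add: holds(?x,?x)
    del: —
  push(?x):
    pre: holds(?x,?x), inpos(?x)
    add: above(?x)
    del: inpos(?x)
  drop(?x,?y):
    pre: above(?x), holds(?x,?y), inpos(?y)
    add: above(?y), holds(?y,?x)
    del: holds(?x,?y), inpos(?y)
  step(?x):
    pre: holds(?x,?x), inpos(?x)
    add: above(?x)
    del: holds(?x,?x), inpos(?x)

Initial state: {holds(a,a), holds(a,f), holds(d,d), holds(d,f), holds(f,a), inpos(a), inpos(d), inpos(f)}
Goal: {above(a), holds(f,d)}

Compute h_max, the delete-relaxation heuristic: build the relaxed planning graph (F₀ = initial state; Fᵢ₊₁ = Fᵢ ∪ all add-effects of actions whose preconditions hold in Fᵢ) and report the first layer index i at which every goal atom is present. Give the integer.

2

F0 = init (8 atoms)
F1 = F0 ∪ {above(a), above(d), holds(f,f)}  (11 atoms)
F2 = F1 ∪ {above(f), holds(f,d)}  (13 atoms)
goal ⊆ F2  ⇒  h_max = 2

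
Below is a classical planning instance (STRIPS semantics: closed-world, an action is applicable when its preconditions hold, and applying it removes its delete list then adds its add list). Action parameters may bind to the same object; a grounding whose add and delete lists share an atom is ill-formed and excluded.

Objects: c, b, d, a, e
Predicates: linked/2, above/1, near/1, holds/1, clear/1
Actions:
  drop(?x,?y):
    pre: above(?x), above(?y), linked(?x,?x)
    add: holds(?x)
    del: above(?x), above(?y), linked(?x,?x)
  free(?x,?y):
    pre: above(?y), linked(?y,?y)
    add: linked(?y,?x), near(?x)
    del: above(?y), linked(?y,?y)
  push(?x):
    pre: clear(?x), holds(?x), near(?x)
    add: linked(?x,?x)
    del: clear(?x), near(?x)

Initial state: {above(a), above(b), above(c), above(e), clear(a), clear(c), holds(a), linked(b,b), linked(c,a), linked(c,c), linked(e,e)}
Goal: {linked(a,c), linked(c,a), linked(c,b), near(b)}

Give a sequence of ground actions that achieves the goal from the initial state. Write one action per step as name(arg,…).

1. free(b,c)  →  {above(a), above(b), above(e), clear(a), clear(c), holds(a), linked(b,b), linked(c,a), linked(c,b), linked(e,e), near(b)}
2. free(a,b)  →  {above(a), above(e), clear(a), clear(c), holds(a), linked(b,a), linked(c,a), linked(c,b), linked(e,e), near(a), near(b)}
3. push(a)  →  {above(a), above(e), clear(c), holds(a), linked(a,a), linked(b,a), linked(c,a), linked(c,b), linked(e,e), near(b)}
4. free(c,a)  →  {above(e), clear(c), holds(a), linked(a,c), linked(b,a), linked(c,a), linked(c,b), linked(e,e), near(b), near(c)}

free(b,c); free(a,b); push(a); free(c,a)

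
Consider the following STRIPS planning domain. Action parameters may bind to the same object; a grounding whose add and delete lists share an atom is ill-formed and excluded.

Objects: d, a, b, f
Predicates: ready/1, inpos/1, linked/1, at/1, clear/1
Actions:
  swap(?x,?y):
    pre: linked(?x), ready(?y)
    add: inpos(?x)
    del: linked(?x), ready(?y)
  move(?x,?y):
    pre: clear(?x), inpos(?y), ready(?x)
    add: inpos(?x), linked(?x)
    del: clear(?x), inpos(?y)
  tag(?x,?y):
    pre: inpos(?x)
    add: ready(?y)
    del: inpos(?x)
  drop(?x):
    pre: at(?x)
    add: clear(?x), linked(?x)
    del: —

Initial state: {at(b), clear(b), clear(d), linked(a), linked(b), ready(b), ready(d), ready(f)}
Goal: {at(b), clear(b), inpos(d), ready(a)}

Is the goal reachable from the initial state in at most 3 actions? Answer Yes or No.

No

1. swap(a,b)  →  {at(b), clear(b), clear(d), inpos(a), linked(b), ready(d), ready(f)}
2. swap(b,f)  →  {at(b), clear(b), clear(d), inpos(a), inpos(b), ready(d)}
3. move(d,a)  →  {at(b), clear(b), inpos(b), inpos(d), linked(d), ready(d)}
4. tag(b,a)  →  {at(b), clear(b), inpos(d), linked(d), ready(a), ready(d)}
optimal plan length = 4; 4 > 3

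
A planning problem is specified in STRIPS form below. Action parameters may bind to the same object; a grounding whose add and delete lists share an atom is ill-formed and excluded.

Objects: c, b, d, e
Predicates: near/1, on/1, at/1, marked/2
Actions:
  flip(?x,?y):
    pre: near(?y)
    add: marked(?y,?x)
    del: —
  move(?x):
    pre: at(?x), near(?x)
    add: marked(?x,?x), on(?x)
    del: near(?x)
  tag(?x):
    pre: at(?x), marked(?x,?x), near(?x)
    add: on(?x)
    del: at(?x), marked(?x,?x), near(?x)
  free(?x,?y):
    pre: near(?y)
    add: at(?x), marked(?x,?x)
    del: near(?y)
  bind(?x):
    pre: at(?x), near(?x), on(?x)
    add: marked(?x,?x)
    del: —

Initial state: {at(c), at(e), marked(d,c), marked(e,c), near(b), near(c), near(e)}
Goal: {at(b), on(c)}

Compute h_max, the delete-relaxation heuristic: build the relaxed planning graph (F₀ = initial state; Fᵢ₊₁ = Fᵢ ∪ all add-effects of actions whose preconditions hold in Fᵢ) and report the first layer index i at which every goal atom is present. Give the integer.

1

F0 = init (7 atoms)
F1 = F0 ∪ {at(b), at(d), marked(b,b), marked(b,c), marked(b,d), marked(b,e), marked(c,b), marked(c,c), marked(c,d), marked(c,e), marked(d,d), marked(e,b), marked(e,d), marked(e,e), on(c), on(e)}  (23 atoms)
goal ⊆ F1  ⇒  h_max = 1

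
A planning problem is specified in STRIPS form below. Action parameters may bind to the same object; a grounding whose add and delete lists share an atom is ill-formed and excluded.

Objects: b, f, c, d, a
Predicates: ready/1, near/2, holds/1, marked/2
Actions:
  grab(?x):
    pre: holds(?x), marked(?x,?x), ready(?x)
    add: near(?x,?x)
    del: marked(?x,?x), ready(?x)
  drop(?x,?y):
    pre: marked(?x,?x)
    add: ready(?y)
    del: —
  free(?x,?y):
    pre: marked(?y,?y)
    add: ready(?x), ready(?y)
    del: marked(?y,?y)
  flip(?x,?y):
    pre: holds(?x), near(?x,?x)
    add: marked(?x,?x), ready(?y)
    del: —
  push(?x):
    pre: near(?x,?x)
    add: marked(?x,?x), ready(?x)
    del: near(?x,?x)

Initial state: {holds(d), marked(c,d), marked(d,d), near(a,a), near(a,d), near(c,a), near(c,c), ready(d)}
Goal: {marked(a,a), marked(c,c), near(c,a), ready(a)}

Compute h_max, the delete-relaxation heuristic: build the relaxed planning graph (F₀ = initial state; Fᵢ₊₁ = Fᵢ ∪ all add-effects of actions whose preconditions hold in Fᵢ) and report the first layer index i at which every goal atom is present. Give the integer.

1

F0 = init (8 atoms)
F1 = F0 ∪ {marked(a,a), marked(c,c), near(d,d), ready(a), ready(b), ready(c), ready(f)}  (15 atoms)
goal ⊆ F1  ⇒  h_max = 1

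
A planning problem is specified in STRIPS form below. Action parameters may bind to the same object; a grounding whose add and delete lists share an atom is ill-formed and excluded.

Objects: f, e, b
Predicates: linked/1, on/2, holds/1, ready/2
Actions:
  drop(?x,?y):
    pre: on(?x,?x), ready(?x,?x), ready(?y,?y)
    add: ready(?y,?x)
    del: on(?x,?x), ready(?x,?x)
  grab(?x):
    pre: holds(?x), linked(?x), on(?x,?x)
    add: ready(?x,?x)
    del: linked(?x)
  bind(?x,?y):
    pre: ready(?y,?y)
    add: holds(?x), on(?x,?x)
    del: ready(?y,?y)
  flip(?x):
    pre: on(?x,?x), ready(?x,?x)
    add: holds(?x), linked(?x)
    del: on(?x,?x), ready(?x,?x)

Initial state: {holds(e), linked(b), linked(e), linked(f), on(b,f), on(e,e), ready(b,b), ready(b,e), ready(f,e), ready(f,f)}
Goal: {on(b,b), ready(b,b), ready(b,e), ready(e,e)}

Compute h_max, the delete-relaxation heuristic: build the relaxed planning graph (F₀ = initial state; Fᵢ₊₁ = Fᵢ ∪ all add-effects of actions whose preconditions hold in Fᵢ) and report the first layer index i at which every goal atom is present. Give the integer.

F0 = init (10 atoms)
F1 = F0 ∪ {holds(b), holds(f), on(b,b), on(f,f), ready(e,e)}  (15 atoms)
goal ⊆ F1  ⇒  h_max = 1

1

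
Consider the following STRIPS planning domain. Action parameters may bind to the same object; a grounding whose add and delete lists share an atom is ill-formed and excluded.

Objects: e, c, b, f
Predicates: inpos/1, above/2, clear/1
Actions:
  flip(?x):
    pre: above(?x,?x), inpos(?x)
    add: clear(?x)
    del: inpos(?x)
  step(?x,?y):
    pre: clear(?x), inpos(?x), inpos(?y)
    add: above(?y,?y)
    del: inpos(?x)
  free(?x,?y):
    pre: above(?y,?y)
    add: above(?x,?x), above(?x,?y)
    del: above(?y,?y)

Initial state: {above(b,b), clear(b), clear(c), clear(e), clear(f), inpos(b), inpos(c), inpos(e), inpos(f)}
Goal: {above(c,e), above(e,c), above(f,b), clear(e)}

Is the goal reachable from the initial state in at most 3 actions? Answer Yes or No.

No

1. step(e,e)  →  {above(b,b), above(e,e), clear(b), clear(c), clear(e), clear(f), inpos(b), inpos(c), inpos(f)}
2. free(c,e)  →  {above(b,b), above(c,c), above(c,e), clear(b), clear(c), clear(e), clear(f), inpos(b), inpos(c), inpos(f)}
3. free(e,c)  →  {above(b,b), above(c,e), above(e,c), above(e,e), clear(b), clear(c), clear(e), clear(f), inpos(b), inpos(c), inpos(f)}
4. free(f,b)  →  {above(c,e), above(e,c), above(e,e), above(f,b), above(f,f), clear(b), clear(c), clear(e), clear(f), inpos(b), inpos(c), inpos(f)}
optimal plan length = 4; 4 > 3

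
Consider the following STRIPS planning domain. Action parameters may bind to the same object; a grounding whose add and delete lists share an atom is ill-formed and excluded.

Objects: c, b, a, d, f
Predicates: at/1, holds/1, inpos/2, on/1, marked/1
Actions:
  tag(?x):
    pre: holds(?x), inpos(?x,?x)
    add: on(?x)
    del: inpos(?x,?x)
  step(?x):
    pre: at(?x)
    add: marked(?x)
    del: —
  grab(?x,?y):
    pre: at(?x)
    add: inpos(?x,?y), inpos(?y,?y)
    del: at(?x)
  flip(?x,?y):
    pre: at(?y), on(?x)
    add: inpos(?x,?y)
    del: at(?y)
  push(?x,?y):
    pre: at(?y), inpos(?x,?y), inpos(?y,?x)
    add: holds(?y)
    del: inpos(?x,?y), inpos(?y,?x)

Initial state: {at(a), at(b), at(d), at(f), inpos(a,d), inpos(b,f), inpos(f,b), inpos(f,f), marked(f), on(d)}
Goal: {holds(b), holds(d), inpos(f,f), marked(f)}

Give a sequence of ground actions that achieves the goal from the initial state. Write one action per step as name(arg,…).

1. grab(a,d)  →  {at(b), at(d), at(f), inpos(a,d), inpos(b,f), inpos(d,d), inpos(f,b), inpos(f,f), marked(f), on(d)}
2. push(d,d)  →  {at(b), at(d), at(f), holds(d), inpos(a,d), inpos(b,f), inpos(f,b), inpos(f,f), marked(f), on(d)}
3. push(f,b)  →  {at(b), at(d), at(f), holds(b), holds(d), inpos(a,d), inpos(f,f), marked(f), on(d)}

grab(a,d); push(d,d); push(f,b)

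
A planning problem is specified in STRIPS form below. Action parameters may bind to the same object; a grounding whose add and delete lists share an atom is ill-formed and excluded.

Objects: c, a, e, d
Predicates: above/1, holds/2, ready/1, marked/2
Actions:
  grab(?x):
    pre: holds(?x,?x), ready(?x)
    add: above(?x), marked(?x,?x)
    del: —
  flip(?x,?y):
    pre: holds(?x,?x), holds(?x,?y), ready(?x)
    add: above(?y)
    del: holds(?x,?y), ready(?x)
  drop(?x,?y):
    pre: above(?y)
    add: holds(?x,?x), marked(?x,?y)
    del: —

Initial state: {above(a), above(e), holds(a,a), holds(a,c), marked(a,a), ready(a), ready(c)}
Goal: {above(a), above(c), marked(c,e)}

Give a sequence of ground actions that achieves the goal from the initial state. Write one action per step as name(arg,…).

1. flip(a,c)  →  {above(a), above(c), above(e), holds(a,a), marked(a,a), ready(c)}
2. drop(c,e)  →  {above(a), above(c), above(e), holds(a,a), holds(c,c), marked(a,a), marked(c,e), ready(c)}

flip(a,c); drop(c,e)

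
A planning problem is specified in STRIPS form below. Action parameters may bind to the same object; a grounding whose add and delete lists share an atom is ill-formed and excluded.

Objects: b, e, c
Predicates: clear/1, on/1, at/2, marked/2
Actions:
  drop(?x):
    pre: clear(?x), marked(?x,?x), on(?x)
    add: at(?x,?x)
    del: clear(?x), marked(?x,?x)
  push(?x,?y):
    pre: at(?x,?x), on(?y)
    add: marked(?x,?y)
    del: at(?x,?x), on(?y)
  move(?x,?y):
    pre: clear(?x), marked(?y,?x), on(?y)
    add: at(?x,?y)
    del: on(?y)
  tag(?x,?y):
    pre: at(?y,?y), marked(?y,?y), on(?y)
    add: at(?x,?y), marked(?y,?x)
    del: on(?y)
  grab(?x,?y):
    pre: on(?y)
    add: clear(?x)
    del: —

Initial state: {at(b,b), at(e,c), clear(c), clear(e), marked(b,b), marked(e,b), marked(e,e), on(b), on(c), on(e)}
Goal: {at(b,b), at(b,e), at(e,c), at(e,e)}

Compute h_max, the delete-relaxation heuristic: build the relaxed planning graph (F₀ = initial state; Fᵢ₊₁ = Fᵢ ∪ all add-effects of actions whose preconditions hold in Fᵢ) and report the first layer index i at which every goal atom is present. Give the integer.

F0 = init (10 atoms)
F1 = F0 ∪ {at(c,b), at(e,b), at(e,e), clear(b), marked(b,c), marked(b,e)}  (16 atoms)
F2 = F1 ∪ {at(b,e), at(c,e), marked(e,c)}  (19 atoms)
goal ⊆ F2  ⇒  h_max = 2

2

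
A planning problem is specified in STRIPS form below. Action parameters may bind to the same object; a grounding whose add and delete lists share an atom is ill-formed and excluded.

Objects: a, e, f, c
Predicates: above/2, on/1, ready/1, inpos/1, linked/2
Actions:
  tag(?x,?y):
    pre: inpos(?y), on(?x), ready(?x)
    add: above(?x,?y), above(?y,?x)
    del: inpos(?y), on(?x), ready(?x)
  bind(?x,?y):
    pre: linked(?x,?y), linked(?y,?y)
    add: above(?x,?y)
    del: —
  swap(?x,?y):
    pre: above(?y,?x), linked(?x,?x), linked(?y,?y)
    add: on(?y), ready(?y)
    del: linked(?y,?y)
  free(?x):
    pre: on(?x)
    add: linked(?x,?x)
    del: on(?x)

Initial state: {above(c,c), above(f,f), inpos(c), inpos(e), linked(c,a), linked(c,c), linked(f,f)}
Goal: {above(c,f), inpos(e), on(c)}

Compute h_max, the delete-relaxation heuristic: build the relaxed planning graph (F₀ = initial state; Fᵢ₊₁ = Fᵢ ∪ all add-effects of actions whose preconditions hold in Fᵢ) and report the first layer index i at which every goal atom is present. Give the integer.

2

F0 = init (7 atoms)
F1 = F0 ∪ {on(c), on(f), ready(c), ready(f)}  (11 atoms)
F2 = F1 ∪ {above(c,e), above(c,f), above(e,c), above(e,f), above(f,c), above(f,e)}  (17 atoms)
goal ⊆ F2  ⇒  h_max = 2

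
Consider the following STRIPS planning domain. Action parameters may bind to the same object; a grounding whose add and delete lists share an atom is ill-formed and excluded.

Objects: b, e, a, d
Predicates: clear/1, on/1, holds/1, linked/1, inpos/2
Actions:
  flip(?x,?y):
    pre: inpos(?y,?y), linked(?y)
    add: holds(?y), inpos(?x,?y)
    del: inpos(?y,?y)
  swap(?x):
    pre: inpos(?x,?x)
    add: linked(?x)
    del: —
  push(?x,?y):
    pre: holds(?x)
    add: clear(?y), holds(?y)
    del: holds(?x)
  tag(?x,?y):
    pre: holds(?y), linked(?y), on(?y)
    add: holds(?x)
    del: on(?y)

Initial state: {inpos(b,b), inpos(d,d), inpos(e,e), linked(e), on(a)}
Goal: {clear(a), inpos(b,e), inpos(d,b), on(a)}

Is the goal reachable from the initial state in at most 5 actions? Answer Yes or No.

1. flip(b,e)  →  {holds(e), inpos(b,b), inpos(b,e), inpos(d,d), linked(e), on(a)}
2. swap(b)  →  {holds(e), inpos(b,b), inpos(b,e), inpos(d,d), linked(b), linked(e), on(a)}
3. flip(d,b)  →  {holds(b), holds(e), inpos(b,e), inpos(d,b), inpos(d,d), linked(b), linked(e), on(a)}
4. push(b,a)  →  {clear(a), holds(a), holds(e), inpos(b,e), inpos(d,b), inpos(d,d), linked(b), linked(e), on(a)}
optimal plan length = 4; 4 ≤ 5

Yes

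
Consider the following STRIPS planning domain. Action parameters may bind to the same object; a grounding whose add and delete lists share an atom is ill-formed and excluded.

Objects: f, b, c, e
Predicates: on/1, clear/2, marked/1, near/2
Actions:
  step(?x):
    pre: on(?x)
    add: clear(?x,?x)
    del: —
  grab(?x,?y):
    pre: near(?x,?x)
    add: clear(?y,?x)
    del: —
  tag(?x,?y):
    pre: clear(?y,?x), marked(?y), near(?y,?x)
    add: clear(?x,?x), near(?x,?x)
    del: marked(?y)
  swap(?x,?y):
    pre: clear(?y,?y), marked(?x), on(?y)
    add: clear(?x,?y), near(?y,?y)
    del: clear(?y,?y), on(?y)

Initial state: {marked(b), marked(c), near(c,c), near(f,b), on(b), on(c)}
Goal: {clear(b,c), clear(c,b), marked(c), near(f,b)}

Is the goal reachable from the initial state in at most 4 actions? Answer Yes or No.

1. step(b)  →  {clear(b,b), marked(b), marked(c), near(c,c), near(f,b), on(b), on(c)}
2. grab(c,b)  →  {clear(b,b), clear(b,c), marked(b), marked(c), near(c,c), near(f,b), on(b), on(c)}
3. swap(c,b)  →  {clear(b,c), clear(c,b), marked(b), marked(c), near(b,b), near(c,c), near(f,b), on(c)}
optimal plan length = 3; 3 ≤ 4

Yes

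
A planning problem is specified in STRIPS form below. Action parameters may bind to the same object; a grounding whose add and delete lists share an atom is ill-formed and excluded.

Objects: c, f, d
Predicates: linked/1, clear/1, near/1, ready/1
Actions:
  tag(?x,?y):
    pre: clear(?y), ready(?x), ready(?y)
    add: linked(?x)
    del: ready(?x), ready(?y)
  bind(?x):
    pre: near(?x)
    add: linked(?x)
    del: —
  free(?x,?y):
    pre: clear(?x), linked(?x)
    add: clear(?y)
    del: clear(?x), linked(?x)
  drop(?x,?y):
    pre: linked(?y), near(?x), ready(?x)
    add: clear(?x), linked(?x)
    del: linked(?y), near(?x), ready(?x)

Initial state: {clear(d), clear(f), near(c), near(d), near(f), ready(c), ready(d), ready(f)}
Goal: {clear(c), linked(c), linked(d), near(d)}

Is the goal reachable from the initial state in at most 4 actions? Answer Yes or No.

Yes

1. tag(f,f)  →  {clear(d), clear(f), linked(f), near(c), near(d), near(f), ready(c), ready(d)}
2. tag(d,d)  →  {clear(d), clear(f), linked(d), linked(f), near(c), near(d), near(f), ready(c)}
3. drop(c,f)  →  {clear(c), clear(d), clear(f), linked(c), linked(d), near(d), near(f)}
optimal plan length = 3; 3 ≤ 4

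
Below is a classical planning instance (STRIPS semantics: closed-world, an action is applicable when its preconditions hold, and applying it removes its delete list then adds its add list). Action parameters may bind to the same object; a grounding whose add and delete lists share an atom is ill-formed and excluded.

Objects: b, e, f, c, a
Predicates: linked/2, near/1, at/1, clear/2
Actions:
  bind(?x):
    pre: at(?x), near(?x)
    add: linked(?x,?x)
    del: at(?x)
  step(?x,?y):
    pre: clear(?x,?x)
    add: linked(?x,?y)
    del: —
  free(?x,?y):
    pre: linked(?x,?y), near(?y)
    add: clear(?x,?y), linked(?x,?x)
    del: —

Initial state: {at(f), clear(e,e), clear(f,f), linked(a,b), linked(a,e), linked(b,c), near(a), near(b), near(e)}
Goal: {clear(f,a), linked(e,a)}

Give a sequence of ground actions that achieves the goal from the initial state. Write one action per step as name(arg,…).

step(e,a); step(f,a); free(f,a)

1. step(e,a)  →  {at(f), clear(e,e), clear(f,f), linked(a,b), linked(a,e), linked(b,c), linked(e,a), near(a), near(b), near(e)}
2. step(f,a)  →  {at(f), clear(e,e), clear(f,f), linked(a,b), linked(a,e), linked(b,c), linked(e,a), linked(f,a), near(a), near(b), near(e)}
3. free(f,a)  →  {at(f), clear(e,e), clear(f,a), clear(f,f), linked(a,b), linked(a,e), linked(b,c), linked(e,a), linked(f,a), linked(f,f), near(a), near(b), near(e)}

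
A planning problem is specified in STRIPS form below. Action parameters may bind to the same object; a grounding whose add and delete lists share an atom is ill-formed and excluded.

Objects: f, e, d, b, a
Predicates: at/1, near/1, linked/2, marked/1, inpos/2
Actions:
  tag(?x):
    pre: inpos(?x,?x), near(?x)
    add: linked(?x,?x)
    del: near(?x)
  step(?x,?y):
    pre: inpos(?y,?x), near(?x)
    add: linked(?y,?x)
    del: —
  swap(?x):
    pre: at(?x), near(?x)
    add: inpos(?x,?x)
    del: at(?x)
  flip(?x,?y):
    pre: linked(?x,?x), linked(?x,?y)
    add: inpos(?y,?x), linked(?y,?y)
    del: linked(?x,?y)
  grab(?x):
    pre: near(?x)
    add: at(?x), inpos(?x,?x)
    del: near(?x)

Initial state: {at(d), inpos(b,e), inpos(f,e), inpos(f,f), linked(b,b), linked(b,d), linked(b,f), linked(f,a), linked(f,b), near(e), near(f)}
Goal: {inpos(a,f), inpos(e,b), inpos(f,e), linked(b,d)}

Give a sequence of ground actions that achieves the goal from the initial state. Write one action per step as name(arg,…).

tag(f); step(e,b); flip(f,a); flip(b,e)

1. tag(f)  →  {at(d), inpos(b,e), inpos(f,e), inpos(f,f), linked(b,b), linked(b,d), linked(b,f), linked(f,a), linked(f,b), linked(f,f), near(e)}
2. step(e,b)  →  {at(d), inpos(b,e), inpos(f,e), inpos(f,f), linked(b,b), linked(b,d), linked(b,e), linked(b,f), linked(f,a), linked(f,b), linked(f,f), near(e)}
3. flip(f,a)  →  {at(d), inpos(a,f), inpos(b,e), inpos(f,e), inpos(f,f), linked(a,a), linked(b,b), linked(b,d), linked(b,e), linked(b,f), linked(f,b), linked(f,f), near(e)}
4. flip(b,e)  →  {at(d), inpos(a,f), inpos(b,e), inpos(e,b), inpos(f,e), inpos(f,f), linked(a,a), linked(b,b), linked(b,d), linked(b,f), linked(e,e), linked(f,b), linked(f,f), near(e)}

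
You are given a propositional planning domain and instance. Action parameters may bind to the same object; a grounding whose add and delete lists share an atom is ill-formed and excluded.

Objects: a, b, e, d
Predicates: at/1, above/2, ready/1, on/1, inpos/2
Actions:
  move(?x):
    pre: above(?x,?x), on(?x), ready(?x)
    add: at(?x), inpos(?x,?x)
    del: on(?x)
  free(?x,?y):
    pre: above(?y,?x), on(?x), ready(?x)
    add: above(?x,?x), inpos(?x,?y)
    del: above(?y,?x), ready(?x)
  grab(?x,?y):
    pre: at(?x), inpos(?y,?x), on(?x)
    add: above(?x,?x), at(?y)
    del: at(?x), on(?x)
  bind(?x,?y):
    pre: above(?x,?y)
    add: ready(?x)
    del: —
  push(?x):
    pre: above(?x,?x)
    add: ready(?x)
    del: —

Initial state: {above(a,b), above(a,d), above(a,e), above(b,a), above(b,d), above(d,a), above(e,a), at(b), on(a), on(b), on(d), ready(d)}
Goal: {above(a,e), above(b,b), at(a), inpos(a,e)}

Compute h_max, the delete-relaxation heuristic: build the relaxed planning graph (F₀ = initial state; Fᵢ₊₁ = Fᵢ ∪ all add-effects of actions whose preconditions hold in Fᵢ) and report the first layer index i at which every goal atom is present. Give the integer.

F0 = init (12 atoms)
F1 = F0 ∪ {above(d,d), inpos(d,a), inpos(d,b), ready(a), ready(b), ready(e)}  (18 atoms)
F2 = F1 ∪ {above(a,a), above(b,b), at(d), inpos(a,b), inpos(a,d), inpos(a,e), inpos(b,a), inpos(d,d)}  (26 atoms)
F3 = F2 ∪ {at(a), inpos(a,a), inpos(b,b)}  (29 atoms)
goal ⊆ F3  ⇒  h_max = 3

3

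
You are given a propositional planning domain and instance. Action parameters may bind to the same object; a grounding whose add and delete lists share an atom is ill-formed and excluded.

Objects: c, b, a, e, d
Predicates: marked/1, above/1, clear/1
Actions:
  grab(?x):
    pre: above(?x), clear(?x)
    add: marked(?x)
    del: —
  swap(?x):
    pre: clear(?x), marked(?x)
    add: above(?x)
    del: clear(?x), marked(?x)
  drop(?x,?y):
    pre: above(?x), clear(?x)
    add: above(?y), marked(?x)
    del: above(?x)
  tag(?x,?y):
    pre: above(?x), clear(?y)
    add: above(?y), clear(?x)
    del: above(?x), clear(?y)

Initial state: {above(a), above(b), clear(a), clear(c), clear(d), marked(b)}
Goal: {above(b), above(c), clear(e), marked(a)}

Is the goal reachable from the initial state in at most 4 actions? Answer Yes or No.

Yes

1. drop(a,e)  →  {above(b), above(e), clear(a), clear(c), clear(d), marked(a), marked(b)}
2. tag(e,c)  →  {above(b), above(c), clear(a), clear(d), clear(e), marked(a), marked(b)}
optimal plan length = 2; 2 ≤ 4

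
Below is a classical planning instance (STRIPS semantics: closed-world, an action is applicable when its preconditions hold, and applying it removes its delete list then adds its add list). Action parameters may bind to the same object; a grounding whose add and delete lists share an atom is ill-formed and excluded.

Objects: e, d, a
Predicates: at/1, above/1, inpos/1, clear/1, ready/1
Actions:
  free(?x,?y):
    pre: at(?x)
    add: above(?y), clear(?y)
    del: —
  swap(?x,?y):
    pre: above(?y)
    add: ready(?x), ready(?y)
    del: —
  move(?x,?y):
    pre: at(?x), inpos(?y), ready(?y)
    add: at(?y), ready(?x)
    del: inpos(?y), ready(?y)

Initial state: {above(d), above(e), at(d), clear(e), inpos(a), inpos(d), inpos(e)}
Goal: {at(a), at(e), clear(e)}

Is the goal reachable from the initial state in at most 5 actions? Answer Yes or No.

1. swap(a,e)  →  {above(d), above(e), at(d), clear(e), inpos(a), inpos(d), inpos(e), ready(a), ready(e)}
2. move(d,e)  →  {above(d), above(e), at(d), at(e), clear(e), inpos(a), inpos(d), ready(a), ready(d)}
3. move(e,a)  →  {above(d), above(e), at(a), at(d), at(e), clear(e), inpos(d), ready(d), ready(e)}
optimal plan length = 3; 3 ≤ 5

Yes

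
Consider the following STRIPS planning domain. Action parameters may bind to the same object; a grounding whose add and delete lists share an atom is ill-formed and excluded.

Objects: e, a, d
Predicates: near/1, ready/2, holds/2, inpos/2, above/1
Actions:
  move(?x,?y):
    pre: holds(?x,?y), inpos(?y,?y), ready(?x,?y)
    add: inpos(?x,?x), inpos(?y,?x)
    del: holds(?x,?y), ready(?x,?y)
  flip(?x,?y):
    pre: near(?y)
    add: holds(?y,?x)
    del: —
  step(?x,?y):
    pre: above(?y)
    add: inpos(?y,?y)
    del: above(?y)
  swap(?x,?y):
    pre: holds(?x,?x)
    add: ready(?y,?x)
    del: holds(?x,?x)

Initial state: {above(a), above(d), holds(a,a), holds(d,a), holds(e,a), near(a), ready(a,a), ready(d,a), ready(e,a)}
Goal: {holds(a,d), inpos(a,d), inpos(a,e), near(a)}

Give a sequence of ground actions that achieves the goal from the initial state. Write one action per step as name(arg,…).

1. flip(d,a)  →  {above(a), above(d), holds(a,a), holds(a,d), holds(d,a), holds(e,a), near(a), ready(a,a), ready(d,a), ready(e,a)}
2. step(e,a)  →  {above(d), holds(a,a), holds(a,d), holds(d,a), holds(e,a), inpos(a,a), near(a), ready(a,a), ready(d,a), ready(e,a)}
3. move(e,a)  →  {above(d), holds(a,a), holds(a,d), holds(d,a), inpos(a,a), inpos(a,e), inpos(e,e), near(a), ready(a,a), ready(d,a)}
4. move(d,a)  →  {above(d), holds(a,a), holds(a,d), inpos(a,a), inpos(a,d), inpos(a,e), inpos(d,d), inpos(e,e), near(a), ready(a,a)}

flip(d,a); step(e,a); move(e,a); move(d,a)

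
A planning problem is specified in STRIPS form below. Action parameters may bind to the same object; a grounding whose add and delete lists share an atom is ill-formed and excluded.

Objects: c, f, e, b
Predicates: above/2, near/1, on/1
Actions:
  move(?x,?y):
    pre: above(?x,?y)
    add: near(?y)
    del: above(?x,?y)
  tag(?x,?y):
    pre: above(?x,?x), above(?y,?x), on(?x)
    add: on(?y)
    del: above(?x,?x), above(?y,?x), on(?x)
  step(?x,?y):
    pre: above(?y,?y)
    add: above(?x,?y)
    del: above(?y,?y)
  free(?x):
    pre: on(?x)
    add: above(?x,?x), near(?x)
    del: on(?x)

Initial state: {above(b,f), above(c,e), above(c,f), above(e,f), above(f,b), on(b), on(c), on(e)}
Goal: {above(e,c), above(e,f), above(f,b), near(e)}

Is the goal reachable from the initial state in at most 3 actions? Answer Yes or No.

1. move(c,e)  →  {above(b,f), above(c,f), above(e,f), above(f,b), near(e), on(b), on(c), on(e)}
2. free(c)  →  {above(b,f), above(c,c), above(c,f), above(e,f), above(f,b), near(c), near(e), on(b), on(e)}
3. step(e,c)  →  {above(b,f), above(c,f), above(e,c), above(e,f), above(f,b), near(c), near(e), on(b), on(e)}
optimal plan length = 3; 3 ≤ 3

Yes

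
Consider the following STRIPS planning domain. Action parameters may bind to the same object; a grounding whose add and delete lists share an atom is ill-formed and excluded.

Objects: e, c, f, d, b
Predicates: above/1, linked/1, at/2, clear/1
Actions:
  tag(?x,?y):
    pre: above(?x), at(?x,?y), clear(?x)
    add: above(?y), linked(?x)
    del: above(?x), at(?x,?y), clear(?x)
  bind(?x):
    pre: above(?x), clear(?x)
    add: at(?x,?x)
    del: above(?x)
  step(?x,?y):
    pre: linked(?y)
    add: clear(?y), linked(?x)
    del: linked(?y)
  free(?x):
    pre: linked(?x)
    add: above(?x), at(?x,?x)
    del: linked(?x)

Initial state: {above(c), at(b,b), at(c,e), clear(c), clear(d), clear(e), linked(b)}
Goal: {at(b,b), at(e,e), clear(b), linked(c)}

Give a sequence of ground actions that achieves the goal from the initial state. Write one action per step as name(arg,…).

tag(c,e); bind(e); step(e,b)

1. tag(c,e)  →  {above(e), at(b,b), clear(d), clear(e), linked(b), linked(c)}
2. bind(e)  →  {at(b,b), at(e,e), clear(d), clear(e), linked(b), linked(c)}
3. step(e,b)  →  {at(b,b), at(e,e), clear(b), clear(d), clear(e), linked(c), linked(e)}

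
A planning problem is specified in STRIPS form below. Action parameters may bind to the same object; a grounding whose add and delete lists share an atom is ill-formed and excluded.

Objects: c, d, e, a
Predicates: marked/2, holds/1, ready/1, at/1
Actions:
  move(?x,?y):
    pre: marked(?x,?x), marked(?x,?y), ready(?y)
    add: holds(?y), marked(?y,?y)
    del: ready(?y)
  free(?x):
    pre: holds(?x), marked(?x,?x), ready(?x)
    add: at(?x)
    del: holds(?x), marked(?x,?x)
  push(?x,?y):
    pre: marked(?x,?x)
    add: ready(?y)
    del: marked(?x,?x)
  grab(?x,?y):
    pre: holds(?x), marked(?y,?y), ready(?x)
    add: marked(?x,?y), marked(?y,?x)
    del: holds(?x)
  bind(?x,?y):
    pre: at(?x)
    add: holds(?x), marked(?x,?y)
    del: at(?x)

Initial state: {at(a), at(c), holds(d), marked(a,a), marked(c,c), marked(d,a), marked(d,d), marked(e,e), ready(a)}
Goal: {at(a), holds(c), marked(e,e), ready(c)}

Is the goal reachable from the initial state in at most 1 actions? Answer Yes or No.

No

1. push(c,c)  →  {at(a), at(c), holds(d), marked(a,a), marked(d,a), marked(d,d), marked(e,e), ready(a), ready(c)}
2. bind(c,c)  →  {at(a), holds(c), holds(d), marked(a,a), marked(c,c), marked(d,a), marked(d,d), marked(e,e), ready(a), ready(c)}
optimal plan length = 2; 2 > 1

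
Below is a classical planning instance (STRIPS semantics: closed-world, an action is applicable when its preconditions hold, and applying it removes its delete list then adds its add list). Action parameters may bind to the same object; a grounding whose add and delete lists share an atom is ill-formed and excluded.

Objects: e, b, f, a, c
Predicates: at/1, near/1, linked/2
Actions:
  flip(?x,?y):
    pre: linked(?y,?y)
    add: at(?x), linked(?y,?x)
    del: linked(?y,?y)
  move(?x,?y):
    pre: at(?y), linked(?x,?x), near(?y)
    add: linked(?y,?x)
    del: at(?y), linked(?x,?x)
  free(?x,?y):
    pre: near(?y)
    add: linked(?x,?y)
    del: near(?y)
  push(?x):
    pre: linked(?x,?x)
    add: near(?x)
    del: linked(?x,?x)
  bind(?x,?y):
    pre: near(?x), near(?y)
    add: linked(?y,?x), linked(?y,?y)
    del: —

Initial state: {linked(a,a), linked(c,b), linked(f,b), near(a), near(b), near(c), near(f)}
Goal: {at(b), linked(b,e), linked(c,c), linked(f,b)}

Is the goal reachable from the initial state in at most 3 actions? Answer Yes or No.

1. flip(b,a)  →  {at(b), linked(a,b), linked(c,b), linked(f,b), near(a), near(b), near(c), near(f)}
2. free(b,b)  →  {at(b), linked(a,b), linked(b,b), linked(c,b), linked(f,b), near(a), near(c), near(f)}
3. flip(e,b)  →  {at(b), at(e), linked(a,b), linked(b,e), linked(c,b), linked(f,b), near(a), near(c), near(f)}
4. free(c,c)  →  {at(b), at(e), linked(a,b), linked(b,e), linked(c,b), linked(c,c), linked(f,b), near(a), near(f)}
optimal plan length = 4; 4 > 3

No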